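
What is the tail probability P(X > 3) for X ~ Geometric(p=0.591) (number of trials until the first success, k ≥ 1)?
0.068418

We have X ~ Geometric(p=0.591) (number of trials until the first success, k ≥ 1).

P(X > 3) = 1 - P(X ≤ 3)
                = 1 - F(3)
                = 1 - 0.931582
                = 0.068418

So there's approximately a 6.8% chance that X exceeds 3.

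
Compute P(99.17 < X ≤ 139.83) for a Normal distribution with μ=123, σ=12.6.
0.879884

We have X ~ Normal(μ=123, σ=12.6).

To find P(99.17 < X ≤ 139.83), we use:
P(99.17 < X ≤ 139.83) = P(X ≤ 139.83) - P(X ≤ 99.17)
                 = F(139.83) - F(99.17)
                 = 0.909179 - 0.029294
                 = 0.879884

So there's approximately a 88.0% chance that X falls in this range.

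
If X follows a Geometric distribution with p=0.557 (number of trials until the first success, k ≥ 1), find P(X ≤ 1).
0.557000

We have X ~ Geometric(p=0.557) (number of trials until the first success, k ≥ 1).

The CDF gives us P(X ≤ k).

Using the CDF:
P(X ≤ 1) = 0.557000

This means there's approximately a 55.7% chance that X is at most 1.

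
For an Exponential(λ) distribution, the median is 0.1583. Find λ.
λ = 4.3787

For X ~ Exponential(λ), the CDF is F(x) = 1 - e^(-λx).
The median m satisfies F(m) = 0.5:
1 - e^(-λm) = 0.5
e^(-λm) = 0.5
λm = ln(2)
m = ln(2) / λ

Given m = 0.1583:
λ = ln(2) / 0.1583 = 0.693147 / 0.1583 = 4.3787

Verification: ln(2) / 4.3787 = 0.1583 ✓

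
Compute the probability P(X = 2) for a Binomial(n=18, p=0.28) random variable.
0.062564

We have X ~ Binomial(n=18, p=0.28).

For a Binomial distribution, the PMF gives us the probability of each outcome.

Using the PMF formula:
P(X = 2) = 0.062564

Rounded to 4 decimal places: 0.0626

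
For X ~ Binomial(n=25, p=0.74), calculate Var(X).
4.8100

We have X ~ Binomial(n=25, p=0.74).

For a Binomial distribution with n=25, p=0.74:
Var(X) = 4.8100

The variance measures the spread of the distribution around the mean.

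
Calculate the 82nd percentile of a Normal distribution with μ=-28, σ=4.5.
-23.8809

We have X ~ Normal(μ=-28, σ=4.5).

We want to find x such that P(X ≤ x) = 0.82.

This is the 82nd percentile, which means 82% of values fall below this point.

Using the inverse CDF (quantile function):
x = F⁻¹(0.82) = -23.8809

Verification: P(X ≤ -23.8809) = 0.82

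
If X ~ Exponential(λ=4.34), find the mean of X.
0.2304

We have X ~ Exponential(λ=4.34).

For an Exponential distribution with λ=4.34:
E[X] = 0.2304

This is the expected (average) value of X.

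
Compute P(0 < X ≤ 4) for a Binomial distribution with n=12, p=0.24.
0.825173

We have X ~ Binomial(n=12, p=0.24).

To find P(0 < X ≤ 4), we use:
P(0 < X ≤ 4) = P(X ≤ 4) - P(X ≤ 0)
                 = F(4) - F(0)
                 = 0.862306 - 0.037133
                 = 0.825173

So there's approximately a 82.5% chance that X falls in this range.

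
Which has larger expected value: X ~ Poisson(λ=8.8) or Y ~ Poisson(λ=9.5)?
Y has larger mean (9.5000 > 8.8000)

Compute the expected value for each distribution:

X ~ Poisson(λ=8.8):
E[X] = 8.8000

Y ~ Poisson(λ=9.5):
E[Y] = 9.5000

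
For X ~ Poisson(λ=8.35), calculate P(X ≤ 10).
0.779694

We have X ~ Poisson(λ=8.35).

The CDF gives us P(X ≤ k).

Using the CDF:
P(X ≤ 10) = 0.779694

This means there's approximately a 78.0% chance that X is at most 10.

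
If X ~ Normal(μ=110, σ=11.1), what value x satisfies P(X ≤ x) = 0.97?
130.8768

We have X ~ Normal(μ=110, σ=11.1).

We want to find x such that P(X ≤ x) = 0.97.

This is the 97th percentile, which means 97% of values fall below this point.

Using the inverse CDF (quantile function):
x = F⁻¹(0.97) = 130.8768

Verification: P(X ≤ 130.8768) = 0.97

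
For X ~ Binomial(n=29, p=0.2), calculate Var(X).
4.6400

We have X ~ Binomial(n=29, p=0.2).

For a Binomial distribution with n=29, p=0.2:
Var(X) = 4.6400

The variance measures the spread of the distribution around the mean.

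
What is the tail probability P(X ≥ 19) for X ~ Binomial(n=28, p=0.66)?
0.505465

We have X ~ Binomial(n=28, p=0.66).

For discrete distributions, P(X ≥ 19) = 1 - P(X ≤ 18).

P(X ≤ 18) = 0.494535
P(X ≥ 19) = 1 - 0.494535 = 0.505465

So there's approximately a 50.5% chance that X is at least 19.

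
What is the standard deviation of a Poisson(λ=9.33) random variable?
3.0545

We have X ~ Poisson(λ=9.33).

For a Poisson distribution with λ=9.33:
σ = √Var(X) = 3.0545

The standard deviation is the square root of the variance.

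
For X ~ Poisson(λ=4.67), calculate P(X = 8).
0.052585

We have X ~ Poisson(λ=4.67).

For a Poisson distribution, the PMF gives us the probability of each outcome.

Using the PMF formula:
P(X = 8) = 0.052585

Rounded to 4 decimal places: 0.0526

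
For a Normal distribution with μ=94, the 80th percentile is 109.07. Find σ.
σ = 17.9059

For X ~ Normal(μ, σ), the p-th percentile satisfies x = μ + z_p × σ,
where z_p = Φ⁻¹(p) is the standard normal quantile.

Step 1: z_{0.8} = Φ⁻¹(0.8) = 0.8416

Step 2: Solve for σ:
109.07 = 94 + 0.8416 × σ
σ = (109.07 - 94) / 0.8416
σ = 15.07 / 0.8416
σ = 17.9059

Verification: μ + z × σ = 94 + 0.8416 × 17.9059 = 109.07 ✓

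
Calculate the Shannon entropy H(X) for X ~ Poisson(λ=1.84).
1.6572 nats

We have X ~ Poisson(λ=1.84).

The Shannon entropy measures the uncertainty or information content of the distribution.

For a Poisson distribution with λ=1.84:
H(X) = 1.6572 nats

(In bits, this would be 2.3909 bits.)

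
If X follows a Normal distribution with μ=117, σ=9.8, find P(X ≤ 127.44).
0.856631

We have X ~ Normal(μ=117, σ=9.8).

The CDF gives us P(X ≤ k).

Using the CDF:
P(X ≤ 127.44) = 0.856631

This means there's approximately a 85.7% chance that X is at most 127.44.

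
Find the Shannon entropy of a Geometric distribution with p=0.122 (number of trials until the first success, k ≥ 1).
3.0401 nats

We have X ~ Geometric(p=0.122) (number of trials until the first success, k ≥ 1).

The Shannon entropy measures the uncertainty or information content of the distribution.

For a Geometric distribution with p=0.122 (number of trials until the first success, k ≥ 1):
H(X) = 3.0401 nats

(In bits, this would be 4.3859 bits.)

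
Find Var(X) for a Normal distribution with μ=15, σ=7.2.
51.8400

We have X ~ Normal(μ=15, σ=7.2).

For a Normal distribution with μ=15, σ=7.2:
Var(X) = 51.8400

The variance measures the spread of the distribution around the mean.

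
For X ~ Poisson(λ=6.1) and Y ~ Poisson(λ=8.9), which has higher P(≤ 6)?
X has higher probability (P(X ≤ 6) = 0.5902 > P(Y ≤ 6) = 0.2160)

Compute P(≤ 6) for each distribution:

X ~ Poisson(λ=6.1):
P(X ≤ 6) = 0.5902

Y ~ Poisson(λ=8.9):
P(Y ≤ 6) = 0.2160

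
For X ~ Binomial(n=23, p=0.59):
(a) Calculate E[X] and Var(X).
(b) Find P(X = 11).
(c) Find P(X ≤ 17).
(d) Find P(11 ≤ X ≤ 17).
(a) E[X] = 13.5700, Var(X) = 5.5637
(b) P(X = 11) = 0.091998
(c) P(X ≤ 17) = 0.955729
(d) P(11 ≤ X ≤ 17) = 0.858271

We have X ~ Binomial(n=23, p=0.59).

(a) Moments:
E[X] = 13.5700
Var(X) = 5.5637
σ = √Var(X) = 2.3587

(b) Point probability using PMF:
P(X = 11) = 0.091998

(c) Cumulative probability using CDF:
P(X ≤ 17) = F(17) = 0.955729

(d) Range probability:
P(11 ≤ X ≤ 17) = P(X ≤ 17) - P(X ≤ 10)
                   = F(17) - F(10)
                   = 0.955729 - 0.097458
                   = 0.858271

This means approximately 85.8% of outcomes fall in the interval [11, 17].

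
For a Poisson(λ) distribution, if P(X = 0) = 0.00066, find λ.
λ = 7.3233

For a Poisson(λ) distribution, the PMF at 0 is:
P(X = 0) = λ^0 e^(-λ) / 0! = e^(-λ)

Given P(X = 0) = 0.00066:
e^(-λ) = 0.00066
-λ = ln(0.00066)
λ = -ln(0.00066) = 7.3233

Verification: e^(-7.3233) = 0.00066 ✓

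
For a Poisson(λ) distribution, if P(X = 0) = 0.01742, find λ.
λ = 4.0501

For a Poisson(λ) distribution, the PMF at 0 is:
P(X = 0) = λ^0 e^(-λ) / 0! = e^(-λ)

Given P(X = 0) = 0.01742:
e^(-λ) = 0.01742
-λ = ln(0.01742)
λ = -ln(0.01742) = 4.0501

Verification: e^(-4.0501) = 0.01742 ✓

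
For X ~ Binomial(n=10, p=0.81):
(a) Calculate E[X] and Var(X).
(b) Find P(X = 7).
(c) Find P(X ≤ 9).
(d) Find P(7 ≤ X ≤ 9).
(a) E[X] = 8.1000, Var(X) = 1.5390
(b) P(X = 7) = 0.188294
(c) P(X ≤ 9) = 0.878423
(d) P(7 ≤ X ≤ 9) = 0.774497

We have X ~ Binomial(n=10, p=0.81).

(a) Moments:
E[X] = 8.1000
Var(X) = 1.5390
σ = √Var(X) = 1.2406

(b) Point probability using PMF:
P(X = 7) = 0.188294

(c) Cumulative probability using CDF:
P(X ≤ 9) = F(9) = 0.878423

(d) Range probability:
P(7 ≤ X ≤ 9) = P(X ≤ 9) - P(X ≤ 6)
                   = F(9) - F(6)
                   = 0.878423 - 0.103926
                   = 0.774497

This means approximately 77.4% of outcomes fall in the interval [7, 9].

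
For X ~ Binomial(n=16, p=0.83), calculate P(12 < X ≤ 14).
0.499461

We have X ~ Binomial(n=16, p=0.83).

To find P(12 < X ≤ 14), we use:
P(12 < X ≤ 14) = P(X ≤ 14) - P(X ≤ 12)
                 = F(14) - F(12)
                 = 0.783030 - 0.283568
                 = 0.499461

So there's approximately a 49.9% chance that X falls in this range.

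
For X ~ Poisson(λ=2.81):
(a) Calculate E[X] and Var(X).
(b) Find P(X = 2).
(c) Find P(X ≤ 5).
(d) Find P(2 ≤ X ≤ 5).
(a) E[X] = 2.8100, Var(X) = 2.8100
(b) P(X = 2) = 0.237692
(c) P(X ≤ 5) = 0.934014
(d) P(2 ≤ X ≤ 5) = 0.704633

We have X ~ Poisson(λ=2.81).

(a) Moments:
E[X] = 2.8100
Var(X) = 2.8100
σ = √Var(X) = 1.6763

(b) Point probability using PMF:
P(X = 2) = 0.237692

(c) Cumulative probability using CDF:
P(X ≤ 5) = F(5) = 0.934014

(d) Range probability:
P(2 ≤ X ≤ 5) = P(X ≤ 5) - P(X ≤ 1)
                   = F(5) - F(1)
                   = 0.934014 - 0.229381
                   = 0.704633

This means approximately 70.5% of outcomes fall in the interval [2, 5].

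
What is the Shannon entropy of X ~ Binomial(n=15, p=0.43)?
2.0690 nats

We have X ~ Binomial(n=15, p=0.43).

The Shannon entropy measures the uncertainty or information content of the distribution.

For a Binomial distribution with n=15, p=0.43:
H(X) = 2.0690 nats

(In bits, this would be 2.9849 bits.)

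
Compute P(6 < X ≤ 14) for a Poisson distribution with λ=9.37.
0.770161

We have X ~ Poisson(λ=9.37).

To find P(6 < X ≤ 14), we use:
P(6 < X ≤ 14) = P(X ≤ 14) - P(X ≤ 6)
                 = F(14) - F(6)
                 = 0.945285 - 0.175124
                 = 0.770161

So there's approximately a 77.0% chance that X falls in this range.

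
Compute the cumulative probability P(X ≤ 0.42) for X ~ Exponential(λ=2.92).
0.706653

We have X ~ Exponential(λ=2.92).

The CDF gives us P(X ≤ k).

Using the CDF:
P(X ≤ 0.42) = 0.706653

This means there's approximately a 70.7% chance that X is at most 0.42.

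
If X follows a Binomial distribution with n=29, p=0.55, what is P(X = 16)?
0.147640

We have X ~ Binomial(n=29, p=0.55).

For a Binomial distribution, the PMF gives us the probability of each outcome.

Using the PMF formula:
P(X = 16) = 0.147640

Rounded to 4 decimal places: 0.1476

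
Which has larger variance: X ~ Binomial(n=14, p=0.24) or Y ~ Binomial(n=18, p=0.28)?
Y has larger variance (3.6288 > 2.5536)

Compute the variance for each distribution:

X ~ Binomial(n=14, p=0.24):
Var(X) = 2.5536

Y ~ Binomial(n=18, p=0.28):
Var(Y) = 3.6288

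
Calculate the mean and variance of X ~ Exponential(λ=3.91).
E[X] = 0.2558, Var(X) = 0.0654

We have X ~ Exponential(λ=3.91).

For an Exponential distribution with λ=3.91:

Expected value:
E[X] = 0.2558

Variance:
Var(X) = 0.0654

Standard deviation:
σ = √Var(X) = 0.2558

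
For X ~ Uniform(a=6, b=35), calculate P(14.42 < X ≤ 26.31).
0.410000

We have X ~ Uniform(a=6, b=35).

To find P(14.42 < X ≤ 26.31), we use:
P(14.42 < X ≤ 26.31) = P(X ≤ 26.31) - P(X ≤ 14.42)
                 = F(26.31) - F(14.42)
                 = 0.700345 - 0.290345
                 = 0.410000

So there's approximately a 41.0% chance that X falls in this range.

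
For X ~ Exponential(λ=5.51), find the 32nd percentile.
0.0700

We have X ~ Exponential(λ=5.51).

We want to find x such that P(X ≤ x) = 0.32.

This is the 32nd percentile, which means 32% of values fall below this point.

Using the inverse CDF (quantile function):
x = F⁻¹(0.32) = 0.0700

Verification: P(X ≤ 0.0700) = 0.32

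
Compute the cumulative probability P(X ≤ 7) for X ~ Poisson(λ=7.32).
0.551146

We have X ~ Poisson(λ=7.32).

The CDF gives us P(X ≤ k).

Using the CDF:
P(X ≤ 7) = 0.551146

This means there's approximately a 55.1% chance that X is at most 7.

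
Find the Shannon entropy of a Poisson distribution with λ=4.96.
2.2002 nats

We have X ~ Poisson(λ=4.96).

The Shannon entropy measures the uncertainty or information content of the distribution.

For a Poisson distribution with λ=4.96:
H(X) = 2.2002 nats

(In bits, this would be 3.1742 bits.)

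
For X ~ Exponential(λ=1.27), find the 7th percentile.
0.0571

We have X ~ Exponential(λ=1.27).

We want to find x such that P(X ≤ x) = 0.07.

This is the 7th percentile, which means 7% of values fall below this point.

Using the inverse CDF (quantile function):
x = F⁻¹(0.07) = 0.0571

Verification: P(X ≤ 0.0571) = 0.07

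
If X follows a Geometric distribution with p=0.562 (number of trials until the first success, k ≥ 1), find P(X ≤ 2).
0.808156

We have X ~ Geometric(p=0.562) (number of trials until the first success, k ≥ 1).

The CDF gives us P(X ≤ k).

Using the CDF:
P(X ≤ 2) = 0.808156

This means there's approximately a 80.8% chance that X is at most 2.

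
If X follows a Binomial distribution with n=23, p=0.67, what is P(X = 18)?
0.097474

We have X ~ Binomial(n=23, p=0.67).

For a Binomial distribution, the PMF gives us the probability of each outcome.

Using the PMF formula:
P(X = 18) = 0.097474

Rounded to 4 decimal places: 0.0975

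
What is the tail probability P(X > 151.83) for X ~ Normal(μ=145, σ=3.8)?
0.036139

We have X ~ Normal(μ=145, σ=3.8).

P(X > 151.83) = 1 - P(X ≤ 151.83)
                = 1 - F(151.83)
                = 1 - 0.963861
                = 0.036139

So there's approximately a 3.6% chance that X exceeds 151.83.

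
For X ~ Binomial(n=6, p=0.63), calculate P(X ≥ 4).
0.606331

We have X ~ Binomial(n=6, p=0.63).

For discrete distributions, P(X ≥ 4) = 1 - P(X ≤ 3).

P(X ≤ 3) = 0.393669
P(X ≥ 4) = 1 - 0.393669 = 0.606331

So there's approximately a 60.6% chance that X is at least 4.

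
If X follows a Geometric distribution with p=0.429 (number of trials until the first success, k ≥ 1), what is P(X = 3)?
0.139872

We have X ~ Geometric(p=0.429) (number of trials until the first success, k ≥ 1).

For a Geometric distribution, the PMF gives us the probability of each outcome.

Using the PMF formula:
P(X = 3) = 0.139872

Rounded to 4 decimal places: 0.1399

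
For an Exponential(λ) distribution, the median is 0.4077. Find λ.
λ = 1.7001

For X ~ Exponential(λ), the CDF is F(x) = 1 - e^(-λx).
The median m satisfies F(m) = 0.5:
1 - e^(-λm) = 0.5
e^(-λm) = 0.5
λm = ln(2)
m = ln(2) / λ

Given m = 0.4077:
λ = ln(2) / 0.4077 = 0.693147 / 0.4077 = 1.7001

Verification: ln(2) / 1.7001 = 0.4077 ✓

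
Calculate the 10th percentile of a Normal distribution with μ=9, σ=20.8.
-17.6563

We have X ~ Normal(μ=9, σ=20.8).

We want to find x such that P(X ≤ x) = 0.1.

This is the 10th percentile, which means 10% of values fall below this point.

Using the inverse CDF (quantile function):
x = F⁻¹(0.1) = -17.6563

Verification: P(X ≤ -17.6563) = 0.1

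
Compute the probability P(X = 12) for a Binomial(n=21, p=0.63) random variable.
0.149330

We have X ~ Binomial(n=21, p=0.63).

For a Binomial distribution, the PMF gives us the probability of each outcome.

Using the PMF formula:
P(X = 12) = 0.149330

Rounded to 4 decimal places: 0.1493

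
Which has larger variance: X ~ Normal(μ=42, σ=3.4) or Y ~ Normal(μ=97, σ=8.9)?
Y has larger variance (79.2100 > 11.5600)

Compute the variance for each distribution:

X ~ Normal(μ=42, σ=3.4):
Var(X) = 11.5600

Y ~ Normal(μ=97, σ=8.9):
Var(Y) = 79.2100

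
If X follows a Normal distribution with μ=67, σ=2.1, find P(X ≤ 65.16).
0.190463

We have X ~ Normal(μ=67, σ=2.1).

The CDF gives us P(X ≤ k).

Using the CDF:
P(X ≤ 65.16) = 0.190463

This means there's approximately a 19.0% chance that X is at most 65.16.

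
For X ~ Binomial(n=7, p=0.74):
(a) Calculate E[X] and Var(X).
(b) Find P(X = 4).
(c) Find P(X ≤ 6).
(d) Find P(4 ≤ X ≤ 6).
(a) E[X] = 5.1800, Var(X) = 1.3468
(b) P(X = 4) = 0.184465
(c) P(X ≤ 6) = 0.878487
(d) P(4 ≤ X ≤ 6) = 0.798331

We have X ~ Binomial(n=7, p=0.74).

(a) Moments:
E[X] = 5.1800
Var(X) = 1.3468
σ = √Var(X) = 1.1605

(b) Point probability using PMF:
P(X = 4) = 0.184465

(c) Cumulative probability using CDF:
P(X ≤ 6) = F(6) = 0.878487

(d) Range probability:
P(4 ≤ X ≤ 6) = P(X ≤ 6) - P(X ≤ 3)
                   = F(6) - F(3)
                   = 0.878487 - 0.080156
                   = 0.798331

This means approximately 79.8% of outcomes fall in the interval [4, 6].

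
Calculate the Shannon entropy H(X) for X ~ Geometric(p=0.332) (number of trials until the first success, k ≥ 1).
1.9144 nats

We have X ~ Geometric(p=0.332) (number of trials until the first success, k ≥ 1).

The Shannon entropy measures the uncertainty or information content of the distribution.

For a Geometric distribution with p=0.332 (number of trials until the first success, k ≥ 1):
H(X) = 1.9144 nats

(In bits, this would be 2.7619 bits.)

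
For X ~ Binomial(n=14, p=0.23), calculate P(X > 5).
0.079728

We have X ~ Binomial(n=14, p=0.23).

P(X > 5) = 1 - P(X ≤ 5)
                = 1 - F(5)
                = 1 - 0.920272
                = 0.079728

So there's approximately a 8.0% chance that X exceeds 5.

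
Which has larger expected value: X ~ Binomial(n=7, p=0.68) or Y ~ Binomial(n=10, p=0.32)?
X has larger mean (4.7600 > 3.2000)

Compute the expected value for each distribution:

X ~ Binomial(n=7, p=0.68):
E[X] = 4.7600

Y ~ Binomial(n=10, p=0.32):
E[Y] = 3.2000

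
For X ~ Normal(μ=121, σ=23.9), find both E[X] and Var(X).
E[X] = 121.0000, Var(X) = 571.2100

We have X ~ Normal(μ=121, σ=23.9).

For a Normal distribution with μ=121, σ=23.9:

Expected value:
E[X] = 121.0000

Variance:
Var(X) = 571.2100

Standard deviation:
σ = √Var(X) = 23.9000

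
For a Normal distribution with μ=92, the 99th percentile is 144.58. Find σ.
σ = 22.6020

For X ~ Normal(μ, σ), the p-th percentile satisfies x = μ + z_p × σ,
where z_p = Φ⁻¹(p) is the standard normal quantile.

Step 1: z_{0.99} = Φ⁻¹(0.99) = 2.3263

Step 2: Solve for σ:
144.58 = 92 + 2.3263 × σ
σ = (144.58 - 92) / 2.3263
σ = 52.58 / 2.3263
σ = 22.6020

Verification: μ + z × σ = 92 + 2.3263 × 22.6020 = 144.58 ✓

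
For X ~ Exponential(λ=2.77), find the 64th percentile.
0.3688

We have X ~ Exponential(λ=2.77).

We want to find x such that P(X ≤ x) = 0.64.

This is the 64th percentile, which means 64% of values fall below this point.

Using the inverse CDF (quantile function):
x = F⁻¹(0.64) = 0.3688

Verification: P(X ≤ 0.3688) = 0.64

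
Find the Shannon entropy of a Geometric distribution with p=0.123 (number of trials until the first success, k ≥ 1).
3.0314 nats

We have X ~ Geometric(p=0.123) (number of trials until the first success, k ≥ 1).

The Shannon entropy measures the uncertainty or information content of the distribution.

For a Geometric distribution with p=0.123 (number of trials until the first success, k ≥ 1):
H(X) = 3.0314 nats

(In bits, this would be 4.3734 bits.)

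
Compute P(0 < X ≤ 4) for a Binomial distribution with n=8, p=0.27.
0.881675

We have X ~ Binomial(n=8, p=0.27).

To find P(0 < X ≤ 4), we use:
P(0 < X ≤ 4) = P(X ≤ 4) - P(X ≤ 0)
                 = F(4) - F(0)
                 = 0.962321 - 0.080646
                 = 0.881675

So there's approximately a 88.2% chance that X falls in this range.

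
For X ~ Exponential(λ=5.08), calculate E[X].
0.1969

We have X ~ Exponential(λ=5.08).

For an Exponential distribution with λ=5.08:
E[X] = 0.1969

This is the expected (average) value of X.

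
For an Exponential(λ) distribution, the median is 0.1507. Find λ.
λ = 4.5995

For X ~ Exponential(λ), the CDF is F(x) = 1 - e^(-λx).
The median m satisfies F(m) = 0.5:
1 - e^(-λm) = 0.5
e^(-λm) = 0.5
λm = ln(2)
m = ln(2) / λ

Given m = 0.1507:
λ = ln(2) / 0.1507 = 0.693147 / 0.1507 = 4.5995

Verification: ln(2) / 4.5995 = 0.1507 ✓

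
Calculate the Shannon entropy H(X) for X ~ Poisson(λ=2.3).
1.7840 nats

We have X ~ Poisson(λ=2.3).

The Shannon entropy measures the uncertainty or information content of the distribution.

For a Poisson distribution with λ=2.3:
H(X) = 1.7840 nats

(In bits, this would be 2.5738 bits.)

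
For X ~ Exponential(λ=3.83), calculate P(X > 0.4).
0.216103

We have X ~ Exponential(λ=3.83).

P(X > 0.4) = 1 - P(X ≤ 0.4)
                = 1 - F(0.4)
                = 1 - 0.783897
                = 0.216103

So there's approximately a 21.6% chance that X exceeds 0.4.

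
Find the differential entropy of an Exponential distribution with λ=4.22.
-0.4398 nats

We have X ~ Exponential(λ=4.22).

The differential entropy measures the uncertainty or information content of the distribution.

For an Exponential distribution with λ=4.22:
h(X) = -0.4398 nats

(In bits, this would be -0.6345 bits.)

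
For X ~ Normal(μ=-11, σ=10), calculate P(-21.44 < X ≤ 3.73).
0.781382

We have X ~ Normal(μ=-11, σ=10).

To find P(-21.44 < X ≤ 3.73), we use:
P(-21.44 < X ≤ 3.73) = P(X ≤ 3.73) - P(X ≤ -21.44)
                 = F(3.73) - F(-21.44)
                 = 0.929624 - 0.148243
                 = 0.781382

So there's approximately a 78.1% chance that X falls in this range.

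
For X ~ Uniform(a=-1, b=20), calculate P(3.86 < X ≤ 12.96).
0.433333

We have X ~ Uniform(a=-1, b=20).

To find P(3.86 < X ≤ 12.96), we use:
P(3.86 < X ≤ 12.96) = P(X ≤ 12.96) - P(X ≤ 3.86)
                 = F(12.96) - F(3.86)
                 = 0.664762 - 0.231429
                 = 0.433333

So there's approximately a 43.3% chance that X falls in this range.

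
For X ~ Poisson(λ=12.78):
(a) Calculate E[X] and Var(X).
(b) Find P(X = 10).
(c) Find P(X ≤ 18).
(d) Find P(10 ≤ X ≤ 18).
(a) E[X] = 12.7800, Var(X) = 12.7800
(b) P(X = 10) = 0.090212
(c) P(X ≤ 18) = 0.938535
(d) P(10 ≤ X ≤ 18) = 0.757695

We have X ~ Poisson(λ=12.78).

(a) Moments:
E[X] = 12.7800
Var(X) = 12.7800
σ = √Var(X) = 3.5749

(b) Point probability using PMF:
P(X = 10) = 0.090212

(c) Cumulative probability using CDF:
P(X ≤ 18) = F(18) = 0.938535

(d) Range probability:
P(10 ≤ X ≤ 18) = P(X ≤ 18) - P(X ≤ 9)
                   = F(18) - F(9)
                   = 0.938535 - 0.180840
                   = 0.757695

This means approximately 75.8% of outcomes fall in the interval [10, 18].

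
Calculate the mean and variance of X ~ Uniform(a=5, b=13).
E[X] = 9.0000, Var(X) = 5.3333

We have X ~ Uniform(a=5, b=13).

For a Uniform distribution with a=5, b=13:

Expected value:
E[X] = 9.0000

Variance:
Var(X) = 5.3333

Standard deviation:
σ = √Var(X) = 2.3094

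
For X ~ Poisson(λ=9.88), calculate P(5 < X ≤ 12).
0.731027

We have X ~ Poisson(λ=9.88).

To find P(5 < X ≤ 12), we use:
P(5 < X ≤ 12) = P(X ≤ 12) - P(X ≤ 5)
                 = F(12) - F(5)
                 = 0.802791 - 0.071764
                 = 0.731027

So there's approximately a 73.1% chance that X falls in this range.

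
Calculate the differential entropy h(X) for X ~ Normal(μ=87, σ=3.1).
2.5503 nats

We have X ~ Normal(μ=87, σ=3.1).

The differential entropy measures the uncertainty or information content of the distribution.

For a Normal distribution with μ=87, σ=3.1:
h(X) = 2.5503 nats

(In bits, this would be 3.6794 bits.)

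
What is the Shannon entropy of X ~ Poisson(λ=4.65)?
2.1663 nats

We have X ~ Poisson(λ=4.65).

The Shannon entropy measures the uncertainty or information content of the distribution.

For a Poisson distribution with λ=4.65:
H(X) = 2.1663 nats

(In bits, this would be 3.1253 bits.)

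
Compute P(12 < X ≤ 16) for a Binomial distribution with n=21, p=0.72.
0.637382

We have X ~ Binomial(n=21, p=0.72).

To find P(12 < X ≤ 16), we use:
P(12 < X ≤ 16) = P(X ≤ 16) - P(X ≤ 12)
                 = F(16) - F(12)
                 = 0.741605 - 0.104223
                 = 0.637382

So there's approximately a 63.7% chance that X falls in this range.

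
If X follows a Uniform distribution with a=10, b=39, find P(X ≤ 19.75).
0.336207

We have X ~ Uniform(a=10, b=39).

The CDF gives us P(X ≤ k).

Using the CDF:
P(X ≤ 19.75) = 0.336207

This means there's approximately a 33.6% chance that X is at most 19.75.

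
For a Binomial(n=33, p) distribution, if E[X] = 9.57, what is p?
p = 0.29

For a Binomial(n, p) distribution:
E[X] = n × p

Given n = 33 and E[X] = 9.57:
9.57 = 33 × p
p = 9.57 / 33 = 0.29

Verification: Binomial(33, 0.29) has E[X] = 9.57 ✓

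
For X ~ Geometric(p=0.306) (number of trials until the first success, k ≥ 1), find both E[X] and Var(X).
E[X] = 3.2680, Var(X) = 7.4117

We have X ~ Geometric(p=0.306) (number of trials until the first success, k ≥ 1).

For a Geometric distribution with p=0.306 (number of trials until the first success, k ≥ 1):

Expected value:
E[X] = 3.2680

Variance:
Var(X) = 7.4117

Standard deviation:
σ = √Var(X) = 2.7224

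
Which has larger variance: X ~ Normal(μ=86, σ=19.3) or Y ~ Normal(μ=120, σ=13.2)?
X has larger variance (372.4900 > 174.2400)

Compute the variance for each distribution:

X ~ Normal(μ=86, σ=19.3):
Var(X) = 372.4900

Y ~ Normal(μ=120, σ=13.2):
Var(Y) = 174.2400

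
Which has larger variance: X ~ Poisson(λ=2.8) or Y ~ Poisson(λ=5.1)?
Y has larger variance (5.1000 > 2.8000)

Compute the variance for each distribution:

X ~ Poisson(λ=2.8):
Var(X) = 2.8000

Y ~ Poisson(λ=5.1):
Var(Y) = 5.1000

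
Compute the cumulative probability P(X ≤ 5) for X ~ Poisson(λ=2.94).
0.922010

We have X ~ Poisson(λ=2.94).

The CDF gives us P(X ≤ k).

Using the CDF:
P(X ≤ 5) = 0.922010

This means there's approximately a 92.2% chance that X is at most 5.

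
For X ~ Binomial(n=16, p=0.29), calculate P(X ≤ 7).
0.937868

We have X ~ Binomial(n=16, p=0.29).

The CDF gives us P(X ≤ k).

Using the CDF:
P(X ≤ 7) = 0.937868

This means there's approximately a 93.8% chance that X is at most 7.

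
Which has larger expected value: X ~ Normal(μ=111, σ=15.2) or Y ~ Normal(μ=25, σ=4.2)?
X has larger mean (111.0000 > 25.0000)

Compute the expected value for each distribution:

X ~ Normal(μ=111, σ=15.2):
E[X] = 111.0000

Y ~ Normal(μ=25, σ=4.2):
E[Y] = 25.0000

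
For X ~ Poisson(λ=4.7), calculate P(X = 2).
0.100457

We have X ~ Poisson(λ=4.7).

For a Poisson distribution, the PMF gives us the probability of each outcome.

Using the PMF formula:
P(X = 2) = 0.100457

Rounded to 4 decimal places: 0.1005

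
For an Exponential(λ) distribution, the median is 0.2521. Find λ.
λ = 2.7495

For X ~ Exponential(λ), the CDF is F(x) = 1 - e^(-λx).
The median m satisfies F(m) = 0.5:
1 - e^(-λm) = 0.5
e^(-λm) = 0.5
λm = ln(2)
m = ln(2) / λ

Given m = 0.2521:
λ = ln(2) / 0.2521 = 0.693147 / 0.2521 = 2.7495

Verification: ln(2) / 2.7495 = 0.2521 ✓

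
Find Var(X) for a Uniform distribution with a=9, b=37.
65.3333

We have X ~ Uniform(a=9, b=37).

For a Uniform distribution with a=9, b=37:
Var(X) = 65.3333

The variance measures the spread of the distribution around the mean.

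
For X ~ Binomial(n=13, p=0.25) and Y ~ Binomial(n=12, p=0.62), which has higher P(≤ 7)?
X has higher probability (P(X ≤ 7) = 0.9944 > P(Y ≤ 7) = 0.5043)

Compute P(≤ 7) for each distribution:

X ~ Binomial(n=13, p=0.25):
P(X ≤ 7) = 0.9944

Y ~ Binomial(n=12, p=0.62):
P(Y ≤ 7) = 0.5043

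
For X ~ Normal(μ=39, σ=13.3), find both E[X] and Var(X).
E[X] = 39.0000, Var(X) = 176.8900

We have X ~ Normal(μ=39, σ=13.3).

For a Normal distribution with μ=39, σ=13.3:

Expected value:
E[X] = 39.0000

Variance:
Var(X) = 176.8900

Standard deviation:
σ = √Var(X) = 13.3000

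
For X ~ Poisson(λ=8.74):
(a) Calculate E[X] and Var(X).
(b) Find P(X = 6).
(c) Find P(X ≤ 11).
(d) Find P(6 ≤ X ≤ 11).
(a) E[X] = 8.7400, Var(X) = 8.7400
(b) P(X = 6) = 0.099084
(c) P(X ≤ 11) = 0.827481
(d) P(6 ≤ X ≤ 11) = 0.695065

We have X ~ Poisson(λ=8.74).

(a) Moments:
E[X] = 8.7400
Var(X) = 8.7400
σ = √Var(X) = 2.9563

(b) Point probability using PMF:
P(X = 6) = 0.099084

(c) Cumulative probability using CDF:
P(X ≤ 11) = F(11) = 0.827481

(d) Range probability:
P(6 ≤ X ≤ 11) = P(X ≤ 11) - P(X ≤ 5)
                   = F(11) - F(5)
                   = 0.827481 - 0.132416
                   = 0.695065

This means approximately 69.5% of outcomes fall in the interval [6, 11].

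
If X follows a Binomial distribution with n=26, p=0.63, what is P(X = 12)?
0.034024

We have X ~ Binomial(n=26, p=0.63).

For a Binomial distribution, the PMF gives us the probability of each outcome.

Using the PMF formula:
P(X = 12) = 0.034024

Rounded to 4 decimal places: 0.0340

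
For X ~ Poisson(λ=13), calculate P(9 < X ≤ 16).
0.669681

We have X ~ Poisson(λ=13).

To find P(9 < X ≤ 16), we use:
P(9 < X ≤ 16) = P(X ≤ 16) - P(X ≤ 9)
                 = F(16) - F(9)
                 = 0.835493 - 0.165812
                 = 0.669681

So there's approximately a 67.0% chance that X falls in this range.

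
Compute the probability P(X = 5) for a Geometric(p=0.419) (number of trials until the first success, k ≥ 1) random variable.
0.047744

We have X ~ Geometric(p=0.419) (number of trials until the first success, k ≥ 1).

For a Geometric distribution, the PMF gives us the probability of each outcome.

Using the PMF formula:
P(X = 5) = 0.047744

Rounded to 4 decimal places: 0.0477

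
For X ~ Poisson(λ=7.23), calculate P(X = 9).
0.107779

We have X ~ Poisson(λ=7.23).

For a Poisson distribution, the PMF gives us the probability of each outcome.

Using the PMF formula:
P(X = 9) = 0.107779

Rounded to 4 decimal places: 0.1078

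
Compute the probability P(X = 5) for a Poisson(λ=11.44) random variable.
0.017564

We have X ~ Poisson(λ=11.44).

For a Poisson distribution, the PMF gives us the probability of each outcome.

Using the PMF formula:
P(X = 5) = 0.017564

Rounded to 4 decimal places: 0.0176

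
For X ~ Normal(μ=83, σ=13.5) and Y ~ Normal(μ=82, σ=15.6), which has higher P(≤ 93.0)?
X has higher probability (P(X ≤ 93.0) = 0.7706 > P(Y ≤ 93.0) = 0.7596)

Compute P(≤ 93.0) for each distribution:

X ~ Normal(μ=83, σ=13.5):
P(X ≤ 93.0) = 0.7706

Y ~ Normal(μ=82, σ=15.6):
P(Y ≤ 93.0) = 0.7596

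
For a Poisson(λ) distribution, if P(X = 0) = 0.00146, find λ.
λ = 6.5293

For a Poisson(λ) distribution, the PMF at 0 is:
P(X = 0) = λ^0 e^(-λ) / 0! = e^(-λ)

Given P(X = 0) = 0.00146:
e^(-λ) = 0.00146
-λ = ln(0.00146)
λ = -ln(0.00146) = 6.5293

Verification: e^(-6.5293) = 0.00146 ✓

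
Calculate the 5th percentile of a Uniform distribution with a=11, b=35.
12.2000

We have X ~ Uniform(a=11, b=35).

We want to find x such that P(X ≤ x) = 0.05.

This is the 5th percentile, which means 5% of values fall below this point.

Using the inverse CDF (quantile function):
x = F⁻¹(0.05) = 12.2000

Verification: P(X ≤ 12.2000) = 0.05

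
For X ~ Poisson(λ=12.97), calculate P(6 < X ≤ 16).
0.811297

We have X ~ Poisson(λ=12.97).

To find P(6 < X ≤ 16), we use:
P(6 < X ≤ 16) = P(X ≤ 16) - P(X ≤ 6)
                 = F(16) - F(6)
                 = 0.837642 - 0.026345
                 = 0.811297

So there's approximately a 81.1% chance that X falls in this range.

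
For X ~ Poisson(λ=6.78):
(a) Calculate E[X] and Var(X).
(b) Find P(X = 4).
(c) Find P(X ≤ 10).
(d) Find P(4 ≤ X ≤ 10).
(a) E[X] = 6.7800, Var(X) = 6.7800
(b) P(X = 4) = 0.100044
(c) P(X ≤ 10) = 0.916358
(d) P(4 ≤ X ≤ 10) = 0.822378

We have X ~ Poisson(λ=6.78).

(a) Moments:
E[X] = 6.7800
Var(X) = 6.7800
σ = √Var(X) = 2.6038

(b) Point probability using PMF:
P(X = 4) = 0.100044

(c) Cumulative probability using CDF:
P(X ≤ 10) = F(10) = 0.916358

(d) Range probability:
P(4 ≤ X ≤ 10) = P(X ≤ 10) - P(X ≤ 3)
                   = F(10) - F(3)
                   = 0.916358 - 0.093980
                   = 0.822378

This means approximately 82.2% of outcomes fall in the interval [4, 10].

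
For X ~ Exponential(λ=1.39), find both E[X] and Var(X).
E[X] = 0.7194, Var(X) = 0.5176

We have X ~ Exponential(λ=1.39).

For an Exponential distribution with λ=1.39:

Expected value:
E[X] = 0.7194

Variance:
Var(X) = 0.5176

Standard deviation:
σ = √Var(X) = 0.7194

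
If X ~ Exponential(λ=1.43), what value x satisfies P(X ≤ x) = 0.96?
2.2510

We have X ~ Exponential(λ=1.43).

We want to find x such that P(X ≤ x) = 0.96.

This is the 96th percentile, which means 96% of values fall below this point.

Using the inverse CDF (quantile function):
x = F⁻¹(0.96) = 2.2510

Verification: P(X ≤ 2.2510) = 0.96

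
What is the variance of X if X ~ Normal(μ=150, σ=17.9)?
320.4100

We have X ~ Normal(μ=150, σ=17.9).

For a Normal distribution with μ=150, σ=17.9:
Var(X) = 320.4100

The variance measures the spread of the distribution around the mean.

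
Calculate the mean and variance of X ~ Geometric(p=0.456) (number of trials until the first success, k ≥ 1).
E[X] = 2.1930, Var(X) = 2.6162

We have X ~ Geometric(p=0.456) (number of trials until the first success, k ≥ 1).

For a Geometric distribution with p=0.456 (number of trials until the first success, k ≥ 1):

Expected value:
E[X] = 2.1930

Variance:
Var(X) = 2.6162

Standard deviation:
σ = √Var(X) = 1.6175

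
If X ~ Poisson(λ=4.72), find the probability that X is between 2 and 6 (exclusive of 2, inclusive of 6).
0.651571

We have X ~ Poisson(λ=4.72).

To find P(2 < X ≤ 6), we use:
P(2 < X ≤ 6) = P(X ≤ 6) - P(X ≤ 2)
                 = F(6) - F(2)
                 = 0.801874 - 0.150303
                 = 0.651571

So there's approximately a 65.2% chance that X falls in this range.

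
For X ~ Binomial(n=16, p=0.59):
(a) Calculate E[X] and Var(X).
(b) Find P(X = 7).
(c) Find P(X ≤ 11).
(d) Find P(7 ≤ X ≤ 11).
(a) E[X] = 9.4400, Var(X) = 3.8704
(b) P(X = 7) = 0.093206
(c) P(X ≤ 11) = 0.852877
(d) P(7 ≤ X ≤ 11) = 0.784138

We have X ~ Binomial(n=16, p=0.59).

(a) Moments:
E[X] = 9.4400
Var(X) = 3.8704
σ = √Var(X) = 1.9673

(b) Point probability using PMF:
P(X = 7) = 0.093206

(c) Cumulative probability using CDF:
P(X ≤ 11) = F(11) = 0.852877

(d) Range probability:
P(7 ≤ X ≤ 11) = P(X ≤ 11) - P(X ≤ 6)
                   = F(11) - F(6)
                   = 0.852877 - 0.068739
                   = 0.784138

This means approximately 78.4% of outcomes fall in the interval [7, 11].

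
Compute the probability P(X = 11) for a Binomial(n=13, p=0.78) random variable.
0.245460

We have X ~ Binomial(n=13, p=0.78).

For a Binomial distribution, the PMF gives us the probability of each outcome.

Using the PMF formula:
P(X = 11) = 0.245460

Rounded to 4 decimal places: 0.2455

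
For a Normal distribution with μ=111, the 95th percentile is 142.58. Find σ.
σ = 19.1993

For X ~ Normal(μ, σ), the p-th percentile satisfies x = μ + z_p × σ,
where z_p = Φ⁻¹(p) is the standard normal quantile.

Step 1: z_{0.95} = Φ⁻¹(0.95) = 1.6449

Step 2: Solve for σ:
142.58 = 111 + 1.6449 × σ
σ = (142.58 - 111) / 1.6449
σ = 31.58 / 1.6449
σ = 19.1993

Verification: μ + z × σ = 111 + 1.6449 × 19.1993 = 142.58 ✓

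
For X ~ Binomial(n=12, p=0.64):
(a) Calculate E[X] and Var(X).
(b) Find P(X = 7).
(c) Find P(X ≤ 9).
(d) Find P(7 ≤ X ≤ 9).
(a) E[X] = 7.6800, Var(X) = 2.7648
(b) P(X = 7) = 0.210619
(c) P(X ≤ 9) = 0.864785
(d) P(7 ≤ X ≤ 9) = 0.629546

We have X ~ Binomial(n=12, p=0.64).

(a) Moments:
E[X] = 7.6800
Var(X) = 2.7648
σ = √Var(X) = 1.6628

(b) Point probability using PMF:
P(X = 7) = 0.210619

(c) Cumulative probability using CDF:
P(X ≤ 9) = F(9) = 0.864785

(d) Range probability:
P(7 ≤ X ≤ 9) = P(X ≤ 9) - P(X ≤ 6)
                   = F(9) - F(6)
                   = 0.864785 - 0.235240
                   = 0.629546

This means approximately 63.0% of outcomes fall in the interval [7, 9].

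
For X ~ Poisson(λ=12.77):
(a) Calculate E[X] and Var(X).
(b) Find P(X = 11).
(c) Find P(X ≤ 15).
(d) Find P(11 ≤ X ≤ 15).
(a) E[X] = 12.7700, Var(X) = 12.7700
(b) P(X = 11) = 0.104955
(c) P(X ≤ 15) = 0.783585
(d) P(11 ≤ X ≤ 15) = 0.511630

We have X ~ Poisson(λ=12.77).

(a) Moments:
E[X] = 12.7700
Var(X) = 12.7700
σ = √Var(X) = 3.5735

(b) Point probability using PMF:
P(X = 11) = 0.104955

(c) Cumulative probability using CDF:
P(X ≤ 15) = F(15) = 0.783585

(d) Range probability:
P(11 ≤ X ≤ 15) = P(X ≤ 15) - P(X ≤ 10)
                   = F(15) - F(10)
                   = 0.783585 - 0.271955
                   = 0.511630

This means approximately 51.2% of outcomes fall in the interval [11, 15].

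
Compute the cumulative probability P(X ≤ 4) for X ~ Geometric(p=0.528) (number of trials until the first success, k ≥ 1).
0.950367

We have X ~ Geometric(p=0.528) (number of trials until the first success, k ≥ 1).

The CDF gives us P(X ≤ k).

Using the CDF:
P(X ≤ 4) = 0.950367

This means there's approximately a 95.0% chance that X is at most 4.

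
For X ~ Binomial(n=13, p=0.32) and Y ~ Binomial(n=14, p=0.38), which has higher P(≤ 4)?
X has higher probability (P(X ≤ 4) = 0.5933 > P(Y ≤ 4) = 0.3334)

Compute P(≤ 4) for each distribution:

X ~ Binomial(n=13, p=0.32):
P(X ≤ 4) = 0.5933

Y ~ Binomial(n=14, p=0.38):
P(Y ≤ 4) = 0.3334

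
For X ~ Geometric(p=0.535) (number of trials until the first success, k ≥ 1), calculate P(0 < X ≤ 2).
0.783775

We have X ~ Geometric(p=0.535) (number of trials until the first success, k ≥ 1).

To find P(0 < X ≤ 2), we use:
P(0 < X ≤ 2) = P(X ≤ 2) - P(X ≤ 0)
                 = F(2) - F(0)
                 = 0.783775 - 0.000000
                 = 0.783775

So there's approximately a 78.4% chance that X falls in this range.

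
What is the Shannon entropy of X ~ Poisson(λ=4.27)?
2.1213 nats

We have X ~ Poisson(λ=4.27).

The Shannon entropy measures the uncertainty or information content of the distribution.

For a Poisson distribution with λ=4.27:
H(X) = 2.1213 nats

(In bits, this would be 3.0605 bits.)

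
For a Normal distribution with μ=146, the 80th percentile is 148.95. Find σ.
σ = 3.5051

For X ~ Normal(μ, σ), the p-th percentile satisfies x = μ + z_p × σ,
where z_p = Φ⁻¹(p) is the standard normal quantile.

Step 1: z_{0.8} = Φ⁻¹(0.8) = 0.8416

Step 2: Solve for σ:
148.95 = 146 + 0.8416 × σ
σ = (148.95 - 146) / 0.8416
σ = 2.95 / 0.8416
σ = 3.5051

Verification: μ + z × σ = 146 + 0.8416 × 3.5051 = 148.95 ✓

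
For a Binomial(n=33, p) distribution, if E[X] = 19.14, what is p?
p = 0.58

For a Binomial(n, p) distribution:
E[X] = n × p

Given n = 33 and E[X] = 19.14:
19.14 = 33 × p
p = 19.14 / 33 = 0.58

Verification: Binomial(33, 0.58) has E[X] = 19.14 ✓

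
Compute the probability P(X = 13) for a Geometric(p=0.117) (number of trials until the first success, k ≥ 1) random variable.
0.026285

We have X ~ Geometric(p=0.117) (number of trials until the first success, k ≥ 1).

For a Geometric distribution, the PMF gives us the probability of each outcome.

Using the PMF formula:
P(X = 13) = 0.026285

Rounded to 4 decimal places: 0.0263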